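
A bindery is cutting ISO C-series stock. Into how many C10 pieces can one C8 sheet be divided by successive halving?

C8 = 57 × 81 mm; C10 = 28 × 40 mm.
Each halving step doubles the count; 2 steps from C8 to C10.
2^2 = 4.

4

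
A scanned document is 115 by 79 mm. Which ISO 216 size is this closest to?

Aspect ratio 115/79 ≈ 1.456 (ISO target is √2 ≈ 1.414).
In the C-series (envelope sizes, between A and B): C7 = 81 × 114 mm.
Off by 3 mm total — nearest standard size.

C7 (81 × 114 mm)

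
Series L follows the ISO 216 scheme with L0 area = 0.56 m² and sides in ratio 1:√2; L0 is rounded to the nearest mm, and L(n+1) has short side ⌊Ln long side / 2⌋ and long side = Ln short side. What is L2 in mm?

Let L0's short side be w mm. w · w√2 = 0.56 m² = 560,000 mm², so w ≈ 629.3 mm and w√2 ≈ 889.9 mm → L0 = 629 × 890 mm.
L1: ⌊890/2⌋ × 629 = 445 × 629 mm
L2: ⌊629/2⌋ × 445 = 314 × 445 mm

314 × 445 mm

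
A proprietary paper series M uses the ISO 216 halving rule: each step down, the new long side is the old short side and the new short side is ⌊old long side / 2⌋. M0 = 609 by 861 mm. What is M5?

107 × 152 mm

M1 = 430 × 609 mm (from M0 by 1 halving).
M2: ⌊609/2⌋ × 430 = 304 × 430 mm
M3: ⌊430/2⌋ × 304 = 215 × 304 mm
M4: ⌊304/2⌋ × 215 = 152 × 215 mm
M5: ⌊215/2⌋ × 152 = 107 × 152 mm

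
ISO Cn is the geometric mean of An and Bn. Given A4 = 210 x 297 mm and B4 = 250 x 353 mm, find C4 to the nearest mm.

229 × 324 mm

Short side: √(210 · 250) = √52500 ≈ 229.1 → 229 mm
Long side: √(297 · 353) = √104841 ≈ 323.8 → 324 mm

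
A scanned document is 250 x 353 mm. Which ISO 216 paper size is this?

B4 (250 × 353 mm)

Aspect ratio 353/250 ≈ 1.412 — close to the ISO √2 ≈ 1.414.
In the B-series (B0 = 1000 × 1414 mm): B4 = 250 × 353 mm.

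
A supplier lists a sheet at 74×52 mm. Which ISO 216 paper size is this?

Aspect ratio 74/52 ≈ 1.423 — close to the ISO √2 ≈ 1.414.
In the A-series (A0 area = 1 m²): A8 = 52 × 74 mm.

A8 (52 × 74 mm)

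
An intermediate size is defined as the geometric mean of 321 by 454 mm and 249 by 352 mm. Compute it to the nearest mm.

Short side: √(321 · 249) = √79929 ≈ 282.7 → 283 mm
Long side: √(454 · 352) = √159808 ≈ 399.8 → 400 mm

283 × 400 mm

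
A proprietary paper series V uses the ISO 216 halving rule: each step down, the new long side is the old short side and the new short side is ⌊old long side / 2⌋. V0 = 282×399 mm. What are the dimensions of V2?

141 × 199 mm

V1: ⌊399/2⌋ × 282 = 199 × 282 mm
V2: ⌊282/2⌋ × 199 = 141 × 199 mm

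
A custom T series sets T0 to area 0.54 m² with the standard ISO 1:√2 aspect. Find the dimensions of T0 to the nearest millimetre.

Let the short side be w mm. Then w · w√2 = 0.54 m² = 540,000 mm².
w² = 540,000/√2, so w ≈ 617.9 mm; long side = w√2 ≈ 873.9 mm.

618 × 874 mm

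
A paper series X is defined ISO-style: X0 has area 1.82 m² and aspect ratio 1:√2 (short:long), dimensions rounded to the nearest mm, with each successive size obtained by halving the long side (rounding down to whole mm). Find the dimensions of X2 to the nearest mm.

567 × 802 mm

Let X0's short side be w mm. w · w√2 = 1.82 m² = 1,820,000 mm², so w ≈ 1134.4 mm and w√2 ≈ 1604.3 mm → X0 = 1134 × 1604 mm.
X1: ⌊1604/2⌋ × 1134 = 802 × 1134 mm
X2: ⌊1134/2⌋ × 802 = 567 × 802 mm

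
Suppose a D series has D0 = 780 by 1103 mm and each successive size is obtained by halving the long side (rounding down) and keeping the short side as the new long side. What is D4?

D1: ⌊1103/2⌋ × 780 = 551 × 780 mm
D2: ⌊780/2⌋ × 551 = 390 × 551 mm
D3: ⌊551/2⌋ × 390 = 275 × 390 mm
D4: ⌊390/2⌋ × 275 = 195 × 275 mm

195 × 275 mm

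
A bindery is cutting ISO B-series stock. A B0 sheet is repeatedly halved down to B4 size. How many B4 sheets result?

16

Each ISO step halves the sheet: 1 × B0 → 2 × B1 → 4 × B2 → 8 × B3 → …
From B0 to B4 is 4 halving steps: 2^4 = 16.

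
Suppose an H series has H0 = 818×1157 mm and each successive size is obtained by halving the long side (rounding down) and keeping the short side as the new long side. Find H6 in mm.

H1 = 578 × 818 mm (from H0 by 1 halving).
H2: ⌊818/2⌋ × 578 = 409 × 578 mm
H3: ⌊578/2⌋ × 409 = 289 × 409 mm
H4: ⌊409/2⌋ × 289 = 204 × 289 mm
H5: ⌊289/2⌋ × 204 = 144 × 204 mm
H6: ⌊204/2⌋ × 144 = 102 × 144 mm

102 × 144 mm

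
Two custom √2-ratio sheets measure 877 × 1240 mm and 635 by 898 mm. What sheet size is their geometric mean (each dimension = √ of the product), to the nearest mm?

746 × 1055 mm

Short side: √(877 · 635) = √556895 ≈ 746.3 → 746 mm
Long side: √(1240 · 898) = √1113520 ≈ 1055.2 → 1055 mm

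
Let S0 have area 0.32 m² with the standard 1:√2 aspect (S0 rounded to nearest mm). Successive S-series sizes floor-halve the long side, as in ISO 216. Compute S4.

Let S0's short side be w mm. w · w√2 = 0.32 m² = 320,000 mm², so w ≈ 475.7 mm and w√2 ≈ 672.7 mm → S0 = 476 × 673 mm.
S1: ⌊673/2⌋ × 476 = 336 × 476 mm
S2: ⌊476/2⌋ × 336 = 238 × 336 mm
S3: ⌊336/2⌋ × 238 = 168 × 238 mm
S4: ⌊238/2⌋ × 168 = 119 × 168 mm

119 × 168 mm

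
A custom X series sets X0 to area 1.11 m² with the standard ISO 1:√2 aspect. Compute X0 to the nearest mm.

886 × 1253 mm

Let the short side be w mm. Then w · w√2 = 1.11 m² = 1,110,000 mm².
w² = 1,110,000/√2, so w ≈ 885.9 mm; long side = w√2 ≈ 1252.9 mm.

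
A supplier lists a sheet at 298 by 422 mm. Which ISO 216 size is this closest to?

A3 (297 × 420 mm)

Aspect ratio 422/298 ≈ 1.416 — close to the ISO √2 ≈ 1.414.
In the A-series (A0 area = 1 m²): A3 = 297 × 420 mm.
Off by 3 mm total — nearest standard size.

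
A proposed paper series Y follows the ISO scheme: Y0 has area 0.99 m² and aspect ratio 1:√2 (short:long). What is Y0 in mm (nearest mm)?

837 × 1183 mm

Let the short side be w mm. Then w · w√2 = 0.99 m² = 990,000 mm².
w² = 990,000/√2, so w ≈ 836.7 mm; long side = w√2 ≈ 1183.2 mm.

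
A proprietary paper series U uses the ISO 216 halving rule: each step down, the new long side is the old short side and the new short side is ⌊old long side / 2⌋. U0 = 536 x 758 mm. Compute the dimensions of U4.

134 × 189 mm

U1: ⌊758/2⌋ × 536 = 379 × 536 mm
U2: ⌊536/2⌋ × 379 = 268 × 379 mm
U3: ⌊379/2⌋ × 268 = 189 × 268 mm
U4: ⌊268/2⌋ × 189 = 134 × 189 mm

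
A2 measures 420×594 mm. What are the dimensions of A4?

A3: ⌊594/2⌋ × 420 = 297 × 420 mm
A4: ⌊420/2⌋ × 297 = 210 × 297 mm

210 × 297 mm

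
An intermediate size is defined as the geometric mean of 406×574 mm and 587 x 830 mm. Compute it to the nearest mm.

488 × 690 mm

Short side: √(406 · 587) = √238322 ≈ 488.2 → 488 mm
Long side: √(574 · 830) = √476420 ≈ 690.2 → 690 mm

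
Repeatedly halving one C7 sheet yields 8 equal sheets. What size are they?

8 = 2^3, so 3 halving steps.
C7 → C8 → … → C10 after 3 steps.

C10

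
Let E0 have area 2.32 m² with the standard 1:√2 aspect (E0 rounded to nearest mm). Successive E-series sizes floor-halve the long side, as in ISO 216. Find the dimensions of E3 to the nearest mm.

Let E0's short side be w mm. w · w√2 = 2.32 m² = 2,320,000 mm², so w ≈ 1280.8 mm and w√2 ≈ 1811.3 mm → E0 = 1281 × 1811 mm.
E1: ⌊1811/2⌋ × 1281 = 905 × 1281 mm
E2: ⌊1281/2⌋ × 905 = 640 × 905 mm
E3: ⌊905/2⌋ × 640 = 452 × 640 mm

452 × 640 mm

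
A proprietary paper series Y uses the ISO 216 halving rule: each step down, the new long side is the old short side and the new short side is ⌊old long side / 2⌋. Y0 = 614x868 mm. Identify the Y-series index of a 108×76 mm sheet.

Y6

Y0: 614 × 868 mm
Y1: 434 × 614 mm
Y2: 307 × 434 mm
Y3: 217 × 307 mm
Y4: 153 × 217 mm
Y5: 108 × 153 mm
Y6: 76 × 108 mm
Y7: 54 × 76 mm
→ matches Y6.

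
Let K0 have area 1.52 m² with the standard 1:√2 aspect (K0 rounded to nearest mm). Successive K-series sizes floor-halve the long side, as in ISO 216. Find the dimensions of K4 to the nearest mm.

Let K0's short side be w mm. w · w√2 = 1.52 m² = 1,520,000 mm², so w ≈ 1036.7 mm and w√2 ≈ 1466.2 mm → K0 = 1037 × 1466 mm.
K1: ⌊1466/2⌋ × 1037 = 733 × 1037 mm
K2: ⌊1037/2⌋ × 733 = 518 × 733 mm
K3: ⌊733/2⌋ × 518 = 366 × 518 mm
K4: ⌊518/2⌋ × 366 = 259 × 366 mm

259 × 366 mm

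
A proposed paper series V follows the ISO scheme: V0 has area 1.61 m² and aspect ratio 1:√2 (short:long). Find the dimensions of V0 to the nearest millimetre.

Let the short side be w mm. Then w · w√2 = 1.61 m² = 1,610,000 mm².
w² = 1,610,000/√2, so w ≈ 1067.0 mm; long side = w√2 ≈ 1508.9 mm.

1067 × 1509 mm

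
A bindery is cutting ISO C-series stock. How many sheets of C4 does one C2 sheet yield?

Each ISO step halves the sheet: 1 × C2 → 2 × C3 → 4 × C4
From C2 to C4 is 2 halving steps: 2^2 = 4.

4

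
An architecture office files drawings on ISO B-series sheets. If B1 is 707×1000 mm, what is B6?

125 × 176 mm

B2: ⌊1000/2⌋ × 707 = 500 × 707 mm
B3: ⌊707/2⌋ × 500 = 353 × 500 mm
B4: ⌊500/2⌋ × 353 = 250 × 353 mm
B5: ⌊353/2⌋ × 250 = 176 × 250 mm
B6: ⌊250/2⌋ × 176 = 125 × 176 mm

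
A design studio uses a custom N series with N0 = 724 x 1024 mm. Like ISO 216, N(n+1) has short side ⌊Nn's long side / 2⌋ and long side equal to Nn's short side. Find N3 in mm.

N1: ⌊1024/2⌋ × 724 = 512 × 724 mm
N2: ⌊724/2⌋ × 512 = 362 × 512 mm
N3: ⌊512/2⌋ × 362 = 256 × 362 mm

256 × 362 mm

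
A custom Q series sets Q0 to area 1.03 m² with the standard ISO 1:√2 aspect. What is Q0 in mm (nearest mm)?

Let the short side be w mm. Then w · w√2 = 1.03 m² = 1,030,000 mm².
w² = 1,030,000/√2, so w ≈ 853.4 mm; long side = w√2 ≈ 1206.9 mm.

853 × 1207 mm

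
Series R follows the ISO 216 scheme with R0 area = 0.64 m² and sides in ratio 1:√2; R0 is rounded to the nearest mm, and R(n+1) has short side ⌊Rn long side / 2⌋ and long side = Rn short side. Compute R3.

237 × 336 mm

Let R0's short side be w mm. w · w√2 = 0.64 m² = 640,000 mm², so w ≈ 672.7 mm and w√2 ≈ 951.4 mm → R0 = 673 × 951 mm.
R1: ⌊951/2⌋ × 673 = 475 × 673 mm
R2: ⌊673/2⌋ × 475 = 336 × 475 mm
R3: ⌊475/2⌋ × 336 = 237 × 336 mm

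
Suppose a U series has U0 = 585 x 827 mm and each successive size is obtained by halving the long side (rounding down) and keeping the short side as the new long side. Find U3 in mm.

U1: ⌊827/2⌋ × 585 = 413 × 585 mm
U2: ⌊585/2⌋ × 413 = 292 × 413 mm
U3: ⌊413/2⌋ × 292 = 206 × 292 mm

206 × 292 mm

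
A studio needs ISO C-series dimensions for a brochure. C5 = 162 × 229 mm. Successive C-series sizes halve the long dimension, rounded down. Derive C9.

C6: ⌊229/2⌋ × 162 = 114 × 162 mm
C7: ⌊162/2⌋ × 114 = 81 × 114 mm
C8: ⌊114/2⌋ × 81 = 57 × 81 mm
C9: ⌊81/2⌋ × 57 = 40 × 57 mm

40 × 57 mm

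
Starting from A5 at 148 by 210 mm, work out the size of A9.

A6: ⌊210/2⌋ × 148 = 105 × 148 mm
A7: ⌊148/2⌋ × 105 = 74 × 105 mm
A8: ⌊105/2⌋ × 74 = 52 × 74 mm
A9: ⌊74/2⌋ × 52 = 37 × 52 mm

37 × 52 mm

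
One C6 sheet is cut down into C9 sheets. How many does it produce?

8

Each ISO step halves the sheet: 1 × C6 → 2 × C7 → 4 × C8 → 8 × C9
From C6 to C9 is 3 halving steps: 2^3 = 8.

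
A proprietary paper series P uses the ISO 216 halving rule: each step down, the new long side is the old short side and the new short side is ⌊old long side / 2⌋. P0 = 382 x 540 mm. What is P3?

P1: ⌊540/2⌋ × 382 = 270 × 382 mm
P2: ⌊382/2⌋ × 270 = 191 × 270 mm
P3: ⌊270/2⌋ × 191 = 135 × 191 mm

135 × 191 mm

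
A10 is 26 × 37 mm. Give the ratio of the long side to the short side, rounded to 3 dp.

37 / 26 = 1.423
ISO 216 targets √2 ≈ 1.414; the +0.009 deviation is from mm rounding.

1.423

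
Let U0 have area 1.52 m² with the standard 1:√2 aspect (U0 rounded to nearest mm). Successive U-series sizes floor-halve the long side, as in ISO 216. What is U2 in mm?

518 × 733 mm

Let U0's short side be w mm. w · w√2 = 1.52 m² = 1,520,000 mm², so w ≈ 1036.7 mm and w√2 ≈ 1466.2 mm → U0 = 1037 × 1466 mm.
U1: ⌊1466/2⌋ × 1037 = 733 × 1037 mm
U2: ⌊1037/2⌋ × 733 = 518 × 733 mm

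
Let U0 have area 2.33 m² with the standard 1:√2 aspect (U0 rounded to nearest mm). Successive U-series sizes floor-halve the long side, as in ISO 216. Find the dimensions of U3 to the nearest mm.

Let U0's short side be w mm. w · w√2 = 2.33 m² = 2,330,000 mm², so w ≈ 1283.6 mm and w√2 ≈ 1815.2 mm → U0 = 1284 × 1815 mm.
U1: ⌊1815/2⌋ × 1284 = 907 × 1284 mm
U2: ⌊1284/2⌋ × 907 = 642 × 907 mm
U3: ⌊907/2⌋ × 642 = 453 × 642 mm

453 × 642 mm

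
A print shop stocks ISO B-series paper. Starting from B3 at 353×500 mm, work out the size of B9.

44 × 62 mm

B4: ⌊500/2⌋ × 353 = 250 × 353 mm
B5: ⌊353/2⌋ × 250 = 176 × 250 mm
B6: ⌊250/2⌋ × 176 = 125 × 176 mm
B7: ⌊176/2⌋ × 125 = 88 × 125 mm
B8: ⌊125/2⌋ × 88 = 62 × 88 mm
B9: ⌊88/2⌋ × 62 = 44 × 62 mm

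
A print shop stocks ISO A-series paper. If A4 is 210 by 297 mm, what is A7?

74 × 105 mm

A5: ⌊297/2⌋ × 210 = 148 × 210 mm
A6: ⌊210/2⌋ × 148 = 105 × 148 mm
A7: ⌊148/2⌋ × 105 = 74 × 105 mm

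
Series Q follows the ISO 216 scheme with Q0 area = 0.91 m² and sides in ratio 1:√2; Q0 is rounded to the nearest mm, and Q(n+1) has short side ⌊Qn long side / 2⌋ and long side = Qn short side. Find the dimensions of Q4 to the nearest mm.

Let Q0's short side be w mm. w · w√2 = 0.91 m² = 910,000 mm², so w ≈ 802.2 mm and w√2 ≈ 1134.4 mm → Q0 = 802 × 1134 mm.
Q1: ⌊1134/2⌋ × 802 = 567 × 802 mm
Q2: ⌊802/2⌋ × 567 = 401 × 567 mm
Q3: ⌊567/2⌋ × 401 = 283 × 401 mm
Q4: ⌊401/2⌋ × 283 = 200 × 283 mm

200 × 283 mm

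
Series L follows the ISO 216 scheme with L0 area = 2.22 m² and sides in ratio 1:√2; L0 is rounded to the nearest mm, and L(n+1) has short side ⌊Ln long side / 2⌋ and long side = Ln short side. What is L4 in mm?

Let L0's short side be w mm. w · w√2 = 2.22 m² = 2,220,000 mm², so w ≈ 1252.9 mm and w√2 ≈ 1771.9 mm → L0 = 1253 × 1772 mm.
L1: ⌊1772/2⌋ × 1253 = 886 × 1253 mm
L2: ⌊1253/2⌋ × 886 = 626 × 886 mm
L3: ⌊886/2⌋ × 626 = 443 × 626 mm
L4: ⌊626/2⌋ × 443 = 313 × 443 mm

313 × 443 mm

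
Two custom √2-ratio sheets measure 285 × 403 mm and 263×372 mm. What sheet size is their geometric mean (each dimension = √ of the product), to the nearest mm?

274 × 387 mm

Short side: √(285 · 263) = √74955 ≈ 273.8 → 274 mm
Long side: √(403 · 372) = √149916 ≈ 387.2 → 387 mm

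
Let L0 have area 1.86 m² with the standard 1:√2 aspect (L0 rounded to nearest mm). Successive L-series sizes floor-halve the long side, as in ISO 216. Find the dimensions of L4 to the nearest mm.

286 × 405 mm

Let L0's short side be w mm. w · w√2 = 1.86 m² = 1,860,000 mm², so w ≈ 1146.8 mm and w√2 ≈ 1621.9 mm → L0 = 1147 × 1622 mm.
L1: ⌊1622/2⌋ × 1147 = 811 × 1147 mm
L2: ⌊1147/2⌋ × 811 = 573 × 811 mm
L3: ⌊811/2⌋ × 573 = 405 × 573 mm
L4: ⌊573/2⌋ × 405 = 286 × 405 mm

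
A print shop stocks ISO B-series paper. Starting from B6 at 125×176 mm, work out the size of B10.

31 × 44 mm

B7: ⌊176/2⌋ × 125 = 88 × 125 mm
B8: ⌊125/2⌋ × 88 = 62 × 88 mm
B9: ⌊88/2⌋ × 62 = 44 × 62 mm
B10: ⌊62/2⌋ × 44 = 31 × 44 mm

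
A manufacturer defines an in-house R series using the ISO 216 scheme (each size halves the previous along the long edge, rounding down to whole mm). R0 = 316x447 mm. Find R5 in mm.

55 × 79 mm

R1: ⌊447/2⌋ × 316 = 223 × 316 mm
R2: ⌊316/2⌋ × 223 = 158 × 223 mm
R3: ⌊223/2⌋ × 158 = 111 × 158 mm
R4: ⌊158/2⌋ × 111 = 79 × 111 mm
R5: ⌊111/2⌋ × 79 = 55 × 79 mm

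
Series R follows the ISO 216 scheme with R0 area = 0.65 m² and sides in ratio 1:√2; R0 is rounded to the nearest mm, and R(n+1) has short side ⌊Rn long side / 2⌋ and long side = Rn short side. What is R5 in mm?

Let R0's short side be w mm. w · w√2 = 0.65 m² = 650,000 mm², so w ≈ 678.0 mm and w√2 ≈ 958.8 mm → R0 = 678 × 959 mm.
R1: ⌊959/2⌋ × 678 = 479 × 678 mm
R2: ⌊678/2⌋ × 479 = 339 × 479 mm
R3: ⌊479/2⌋ × 339 = 239 × 339 mm
R4: ⌊339/2⌋ × 239 = 169 × 239 mm
R5: ⌊239/2⌋ × 169 = 119 × 169 mm

119 × 169 mm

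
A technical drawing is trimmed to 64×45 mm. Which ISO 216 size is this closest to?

B9 (44 × 62 mm)

Aspect ratio 64/45 ≈ 1.422 — close to the ISO √2 ≈ 1.414.
In the B-series (B0 = 1000 × 1414 mm): B9 = 44 × 62 mm.
Off by 3 mm total — nearest standard size.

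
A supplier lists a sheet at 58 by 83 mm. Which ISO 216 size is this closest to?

Aspect ratio 83/58 ≈ 1.431 (ISO target is √2 ≈ 1.414).
In the C-series (envelope sizes, between A and B): C8 = 57 × 81 mm.
Off by 3 mm total — nearest standard size.

C8 (57 × 81 mm)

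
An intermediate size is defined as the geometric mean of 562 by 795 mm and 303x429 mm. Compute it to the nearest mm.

Short side: √(562 · 303) = √170286 ≈ 412.7 → 413 mm
Long side: √(795 · 429) = √341055 ≈ 584.0 → 584 mm

413 × 584 mm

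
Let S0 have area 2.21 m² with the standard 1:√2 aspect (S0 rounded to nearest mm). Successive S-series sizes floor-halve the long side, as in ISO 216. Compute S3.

Let S0's short side be w mm. w · w√2 = 2.21 m² = 2,210,000 mm², so w ≈ 1250.1 mm and w√2 ≈ 1767.9 mm → S0 = 1250 × 1768 mm.
S1: ⌊1768/2⌋ × 1250 = 884 × 1250 mm
S2: ⌊1250/2⌋ × 884 = 625 × 884 mm
S3: ⌊884/2⌋ × 625 = 442 × 625 mm

442 × 625 mm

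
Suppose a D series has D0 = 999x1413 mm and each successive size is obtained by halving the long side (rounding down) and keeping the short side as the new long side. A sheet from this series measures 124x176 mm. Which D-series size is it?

D6

D0: 999 × 1413 mm
D1: 706 × 999 mm
D2: 499 × 706 mm
D3: 353 × 499 mm
D4: 249 × 353 mm
D5: 176 × 249 mm
D6: 124 × 176 mm
D7: 88 × 124 mm
→ matches D6.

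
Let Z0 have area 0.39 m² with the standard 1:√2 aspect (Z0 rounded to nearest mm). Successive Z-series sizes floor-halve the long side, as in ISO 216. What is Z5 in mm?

Let Z0's short side be w mm. w · w√2 = 0.39 m² = 390,000 mm², so w ≈ 525.1 mm and w√2 ≈ 742.7 mm → Z0 = 525 × 743 mm.
Z1: ⌊743/2⌋ × 525 = 371 × 525 mm
Z2: ⌊525/2⌋ × 371 = 262 × 371 mm
Z3: ⌊371/2⌋ × 262 = 185 × 262 mm
Z4: ⌊262/2⌋ × 185 = 131 × 185 mm
Z5: ⌊185/2⌋ × 131 = 92 × 131 mm

92 × 131 mm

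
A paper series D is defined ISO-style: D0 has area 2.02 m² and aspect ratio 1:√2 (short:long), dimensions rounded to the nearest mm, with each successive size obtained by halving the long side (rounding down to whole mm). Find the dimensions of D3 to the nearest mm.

422 × 597 mm

Let D0's short side be w mm. w · w√2 = 2.02 m² = 2,020,000 mm², so w ≈ 1195.1 mm and w√2 ≈ 1690.2 mm → D0 = 1195 × 1690 mm.
D1: ⌊1690/2⌋ × 1195 = 845 × 1195 mm
D2: ⌊1195/2⌋ × 845 = 597 × 845 mm
D3: ⌊845/2⌋ × 597 = 422 × 597 mm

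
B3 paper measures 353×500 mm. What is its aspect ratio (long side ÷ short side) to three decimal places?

500 / 353 = 1.416
ISO 216 targets √2 ≈ 1.414; the +0.002 deviation is from mm rounding.

1.416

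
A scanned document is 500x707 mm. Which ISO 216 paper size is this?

B2 (500 × 707 mm)

Aspect ratio 707/500 ≈ 1.414 — close to the ISO √2 ≈ 1.414.
In the B-series (B0 = 1000 × 1414 mm): B2 = 500 × 707 mm.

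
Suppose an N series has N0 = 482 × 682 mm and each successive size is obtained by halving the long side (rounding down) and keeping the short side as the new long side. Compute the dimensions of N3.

N1: ⌊682/2⌋ × 482 = 341 × 482 mm
N2: ⌊482/2⌋ × 341 = 241 × 341 mm
N3: ⌊341/2⌋ × 241 = 170 × 241 mm

170 × 241 mm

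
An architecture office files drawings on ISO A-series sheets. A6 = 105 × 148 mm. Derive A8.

A7: ⌊148/2⌋ × 105 = 74 × 105 mm
A8: ⌊105/2⌋ × 74 = 52 × 74 mm

52 × 74 mm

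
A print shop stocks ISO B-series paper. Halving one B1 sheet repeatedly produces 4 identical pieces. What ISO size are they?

B3

4 = 2^2, so 2 halving steps.
B1 → B2 → … → B3 after 2 steps.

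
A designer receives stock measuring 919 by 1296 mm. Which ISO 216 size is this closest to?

Aspect ratio 1296/919 ≈ 1.410 — close to the ISO √2 ≈ 1.414.
In the C-series (envelope sizes, between A and B): C0 = 917 × 1297 mm.
Off by 3 mm total — nearest standard size.

C0 (917 × 1297 mm)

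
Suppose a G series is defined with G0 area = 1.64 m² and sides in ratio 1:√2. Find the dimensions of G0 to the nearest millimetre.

Let the short side be w mm. Then w · w√2 = 1.64 m² = 1,640,000 mm².
w² = 1,640,000/√2, so w ≈ 1076.9 mm; long side = w√2 ≈ 1522.9 mm.

1077 × 1523 mm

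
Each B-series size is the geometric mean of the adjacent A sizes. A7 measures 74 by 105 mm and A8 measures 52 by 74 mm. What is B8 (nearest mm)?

62 × 88 mm

Short side: √(74 · 52) = √3848 ≈ 62.0 → 62 mm
Long side: √(105 · 74) = √7770 ≈ 88.1 → 88 mm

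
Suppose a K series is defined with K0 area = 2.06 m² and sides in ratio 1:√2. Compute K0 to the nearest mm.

Let the short side be w mm. Then w · w√2 = 2.06 m² = 2,060,000 mm².
w² = 2,060,000/√2, so w ≈ 1206.9 mm; long side = w√2 ≈ 1706.8 mm.

1207 × 1707 mm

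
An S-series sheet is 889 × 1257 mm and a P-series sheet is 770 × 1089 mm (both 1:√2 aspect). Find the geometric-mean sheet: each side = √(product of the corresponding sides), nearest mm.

Short side: √(889 · 770) = √684530 ≈ 827.4 → 827 mm
Long side: √(1257 · 1089) = √1368873 ≈ 1170.0 → 1170 mm

827 × 1170 mm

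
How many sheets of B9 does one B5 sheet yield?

16

B5 = 176 × 250 mm; B9 = 44 × 62 mm.
Each halving step doubles the count; 4 steps from B5 to B9.
2^4 = 16.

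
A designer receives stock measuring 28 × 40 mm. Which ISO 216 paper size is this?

C10 (28 × 40 mm)

Aspect ratio 40/28 ≈ 1.429 — close to the ISO √2 ≈ 1.414.
In the C-series (envelope sizes, between A and B): C10 = 28 × 40 mm.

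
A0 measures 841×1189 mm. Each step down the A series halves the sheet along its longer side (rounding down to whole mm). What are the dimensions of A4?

A1: ⌊1189/2⌋ × 841 = 594 × 841 mm
A2: ⌊841/2⌋ × 594 = 420 × 594 mm
A3: ⌊594/2⌋ × 420 = 297 × 420 mm
A4: ⌊420/2⌋ × 297 = 210 × 297 mm

210 × 297 mm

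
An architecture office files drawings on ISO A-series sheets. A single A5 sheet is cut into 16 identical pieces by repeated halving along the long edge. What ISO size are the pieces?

A9

16 = 2^4, so 4 halving steps.
A5 → A6 → … → A9 after 4 steps.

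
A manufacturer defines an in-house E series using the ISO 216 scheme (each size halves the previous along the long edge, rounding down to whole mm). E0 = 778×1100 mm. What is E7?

68 × 97 mm

E1 = 550 × 778 mm (from E0 by 1 halving).
E2: ⌊778/2⌋ × 550 = 389 × 550 mm
E3: ⌊550/2⌋ × 389 = 275 × 389 mm
E4: ⌊389/2⌋ × 275 = 194 × 275 mm
E5: ⌊275/2⌋ × 194 = 137 × 194 mm
E6: ⌊194/2⌋ × 137 = 97 × 137 mm
E7: ⌊137/2⌋ × 97 = 68 × 97 mm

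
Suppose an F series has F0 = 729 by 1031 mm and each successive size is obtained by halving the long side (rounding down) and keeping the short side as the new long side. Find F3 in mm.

F1: ⌊1031/2⌋ × 729 = 515 × 729 mm
F2: ⌊729/2⌋ × 515 = 364 × 515 mm
F3: ⌊515/2⌋ × 364 = 257 × 364 mm

257 × 364 mm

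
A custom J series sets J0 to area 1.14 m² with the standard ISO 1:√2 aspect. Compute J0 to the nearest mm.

Let the short side be w mm. Then w · w√2 = 1.14 m² = 1,140,000 mm².
w² = 1,140,000/√2, so w ≈ 897.8 mm; long side = w√2 ≈ 1269.7 mm.

898 × 1270 mm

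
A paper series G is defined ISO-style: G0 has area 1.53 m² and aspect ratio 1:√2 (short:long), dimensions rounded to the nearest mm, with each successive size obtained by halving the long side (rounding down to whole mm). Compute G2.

Let G0's short side be w mm. w · w√2 = 1.53 m² = 1,530,000 mm², so w ≈ 1040.1 mm and w√2 ≈ 1471.0 mm → G0 = 1040 × 1471 mm.
G1: ⌊1471/2⌋ × 1040 = 735 × 1040 mm
G2: ⌊1040/2⌋ × 735 = 520 × 735 mm

520 × 735 mm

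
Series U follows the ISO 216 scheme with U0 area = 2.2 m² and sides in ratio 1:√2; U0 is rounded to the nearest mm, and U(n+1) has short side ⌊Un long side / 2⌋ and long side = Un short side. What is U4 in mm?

Let U0's short side be w mm. w · w√2 = 2.2 m² = 2,200,000 mm², so w ≈ 1247.3 mm and w√2 ≈ 1763.9 mm → U0 = 1247 × 1764 mm.
U1: ⌊1764/2⌋ × 1247 = 882 × 1247 mm
U2: ⌊1247/2⌋ × 882 = 623 × 882 mm
U3: ⌊882/2⌋ × 623 = 441 × 623 mm
U4: ⌊623/2⌋ × 441 = 311 × 441 mm

311 × 441 mm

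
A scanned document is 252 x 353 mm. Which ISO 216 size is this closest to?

Aspect ratio 353/252 ≈ 1.401 — close to the ISO √2 ≈ 1.414.
In the B-series (B0 = 1000 × 1414 mm): B4 = 250 × 353 mm.
Off by 2 mm total — nearest standard size.

B4 (250 × 353 mm)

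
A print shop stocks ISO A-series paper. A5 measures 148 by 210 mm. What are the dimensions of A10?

A6: ⌊210/2⌋ × 148 = 105 × 148 mm
A7: ⌊148/2⌋ × 105 = 74 × 105 mm
A8: ⌊105/2⌋ × 74 = 52 × 74 mm
A9: ⌊74/2⌋ × 52 = 37 × 52 mm
A10: ⌊52/2⌋ × 37 = 26 × 37 mm

26 × 37 mm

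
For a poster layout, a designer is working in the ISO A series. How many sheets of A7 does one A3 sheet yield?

16

Each ISO step halves the sheet: 1 × A3 → 2 × A4 → 4 × A5 → 8 × A6 → …
From A3 to A7 is 4 halving steps: 2^4 = 16.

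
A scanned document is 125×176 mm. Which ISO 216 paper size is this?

Aspect ratio 176/125 ≈ 1.408 — close to the ISO √2 ≈ 1.414.
In the B-series (B0 = 1000 × 1414 mm): B6 = 125 × 176 mm.

B6 (125 × 176 mm)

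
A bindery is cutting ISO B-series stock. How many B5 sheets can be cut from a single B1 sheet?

Each ISO step halves the sheet: 1 × B1 → 2 × B2 → 4 × B3 → 8 × B4 → …
From B1 to B5 is 4 halving steps: 2^4 = 16.

16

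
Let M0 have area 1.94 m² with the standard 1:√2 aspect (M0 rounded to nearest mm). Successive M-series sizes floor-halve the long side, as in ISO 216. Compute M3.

414 × 585 mm

Let M0's short side be w mm. w · w√2 = 1.94 m² = 1,940,000 mm², so w ≈ 1171.2 mm and w√2 ≈ 1656.4 mm → M0 = 1171 × 1656 mm.
M1: ⌊1656/2⌋ × 1171 = 828 × 1171 mm
M2: ⌊1171/2⌋ × 828 = 585 × 828 mm
M3: ⌊828/2⌋ × 585 = 414 × 585 mm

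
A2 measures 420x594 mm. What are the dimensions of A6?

105 × 148 mm

A3: ⌊594/2⌋ × 420 = 297 × 420 mm
A4: ⌊420/2⌋ × 297 = 210 × 297 mm
A5: ⌊297/2⌋ × 210 = 148 × 210 mm
A6: ⌊210/2⌋ × 148 = 105 × 148 mm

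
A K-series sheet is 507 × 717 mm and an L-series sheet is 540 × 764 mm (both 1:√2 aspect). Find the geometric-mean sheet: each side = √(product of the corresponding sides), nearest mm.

Short side: √(507 · 540) = √273780 ≈ 523.2 → 523 mm
Long side: √(717 · 764) = √547788 ≈ 740.1 → 740 mm

523 × 740 mm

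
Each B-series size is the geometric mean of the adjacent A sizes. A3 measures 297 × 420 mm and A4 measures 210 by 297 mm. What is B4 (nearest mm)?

Short side: √(297 · 210) = √62370 ≈ 249.7 → 250 mm
Long side: √(420 · 297) = √124740 ≈ 353.2 → 353 mm

250 × 353 mm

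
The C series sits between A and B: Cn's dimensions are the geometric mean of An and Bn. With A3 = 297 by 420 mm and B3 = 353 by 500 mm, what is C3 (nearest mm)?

324 × 458 mm

Short side: √(297 · 353) = √104841 ≈ 323.8 → 324 mm
Long side: √(420 · 500) = √210000 ≈ 458.3 → 458 mm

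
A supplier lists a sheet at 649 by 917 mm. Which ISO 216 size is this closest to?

C1 (648 × 917 mm)

Aspect ratio 917/649 ≈ 1.413 — close to the ISO √2 ≈ 1.414.
In the C-series (envelope sizes, between A and B): C1 = 648 × 917 mm.
Off by 1 mm total — nearest standard size.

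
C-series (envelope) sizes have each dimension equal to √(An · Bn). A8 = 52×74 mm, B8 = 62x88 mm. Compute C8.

Short side: √(52 · 62) = √3224 ≈ 56.8 → 57 mm
Long side: √(74 · 88) = √6512 ≈ 80.7 → 81 mm

57 × 81 mm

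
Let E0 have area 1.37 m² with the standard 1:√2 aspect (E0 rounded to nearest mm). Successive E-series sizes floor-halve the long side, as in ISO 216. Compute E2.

Let E0's short side be w mm. w · w√2 = 1.37 m² = 1,370,000 mm², so w ≈ 984.2 mm and w√2 ≈ 1391.9 mm → E0 = 984 × 1392 mm.
E1: ⌊1392/2⌋ × 984 = 696 × 984 mm
E2: ⌊984/2⌋ × 696 = 492 × 696 mm

492 × 696 mm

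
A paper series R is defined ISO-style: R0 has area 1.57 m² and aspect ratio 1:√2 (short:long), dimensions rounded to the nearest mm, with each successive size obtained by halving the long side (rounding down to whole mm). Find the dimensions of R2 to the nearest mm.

527 × 745 mm

Let R0's short side be w mm. w · w√2 = 1.57 m² = 1,570,000 mm², so w ≈ 1053.6 mm and w√2 ≈ 1490.1 mm → R0 = 1054 × 1490 mm.
R1: ⌊1490/2⌋ × 1054 = 745 × 1054 mm
R2: ⌊1054/2⌋ × 745 = 527 × 745 mm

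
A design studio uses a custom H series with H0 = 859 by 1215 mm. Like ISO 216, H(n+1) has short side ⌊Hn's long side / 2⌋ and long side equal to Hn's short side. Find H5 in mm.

151 × 214 mm

H1: ⌊1215/2⌋ × 859 = 607 × 859 mm
H2: ⌊859/2⌋ × 607 = 429 × 607 mm
H3: ⌊607/2⌋ × 429 = 303 × 429 mm
H4: ⌊429/2⌋ × 303 = 214 × 303 mm
H5: ⌊303/2⌋ × 214 = 151 × 214 mm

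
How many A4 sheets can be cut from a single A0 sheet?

16

Each ISO step halves the sheet: 1 × A0 → 2 × A1 → 4 × A2 → 8 × A3 → …
From A0 to A4 is 4 halving steps: 2^4 = 16.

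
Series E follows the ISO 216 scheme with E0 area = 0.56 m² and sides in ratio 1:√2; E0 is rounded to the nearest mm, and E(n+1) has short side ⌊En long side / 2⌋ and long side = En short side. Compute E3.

Let E0's short side be w mm. w · w√2 = 0.56 m² = 560,000 mm², so w ≈ 629.3 mm and w√2 ≈ 889.9 mm → E0 = 629 × 890 mm.
E1: ⌊890/2⌋ × 629 = 445 × 629 mm
E2: ⌊629/2⌋ × 445 = 314 × 445 mm
E3: ⌊445/2⌋ × 314 = 222 × 314 mm

222 × 314 mm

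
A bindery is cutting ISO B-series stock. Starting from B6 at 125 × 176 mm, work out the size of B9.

44 × 62 mm

B7: ⌊176/2⌋ × 125 = 88 × 125 mm
B8: ⌊125/2⌋ × 88 = 62 × 88 mm
B9: ⌊88/2⌋ × 62 = 44 × 62 mm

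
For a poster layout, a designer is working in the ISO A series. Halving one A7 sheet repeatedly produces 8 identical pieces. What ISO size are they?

8 = 2^3, so 3 halving steps.
A7 → A8 → … → A10 after 3 steps.

A10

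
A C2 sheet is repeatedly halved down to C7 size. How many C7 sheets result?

32

Each ISO step halves the sheet: 1 × C2 → 2 × C3 → 4 × C4 → 8 × C5 → …
From C2 to C7 is 5 halving steps: 2^5 = 32.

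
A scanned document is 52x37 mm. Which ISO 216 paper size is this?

Aspect ratio 52/37 ≈ 1.405 — close to the ISO √2 ≈ 1.414.
In the A-series (A0 area = 1 m²): A9 = 37 × 52 mm.

A9 (37 × 52 mm)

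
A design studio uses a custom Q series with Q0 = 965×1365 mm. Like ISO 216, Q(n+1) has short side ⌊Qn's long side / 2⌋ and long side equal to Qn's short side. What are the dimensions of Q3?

341 × 482 mm

Q1: ⌊1365/2⌋ × 965 = 682 × 965 mm
Q2: ⌊965/2⌋ × 682 = 482 × 682 mm
Q3: ⌊682/2⌋ × 482 = 341 × 482 mm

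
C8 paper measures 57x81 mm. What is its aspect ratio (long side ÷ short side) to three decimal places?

1.421

81 / 57 = 1.421
ISO 216 targets √2 ≈ 1.414; the +0.007 deviation is from mm rounding.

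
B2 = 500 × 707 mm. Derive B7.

B3: ⌊707/2⌋ × 500 = 353 × 500 mm
B4: ⌊500/2⌋ × 353 = 250 × 353 mm
B5: ⌊353/2⌋ × 250 = 176 × 250 mm
B6: ⌊250/2⌋ × 176 = 125 × 176 mm
B7: ⌊176/2⌋ × 125 = 88 × 125 mm

88 × 125 mm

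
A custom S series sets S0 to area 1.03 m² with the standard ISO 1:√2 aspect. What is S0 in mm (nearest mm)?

853 × 1207 mm

Let the short side be w mm. Then w · w√2 = 1.03 m² = 1,030,000 mm².
w² = 1,030,000/√2, so w ≈ 853.4 mm; long side = w√2 ≈ 1206.9 mm.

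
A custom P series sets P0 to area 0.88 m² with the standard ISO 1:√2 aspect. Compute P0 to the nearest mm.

789 × 1116 mm

Let the short side be w mm. Then w · w√2 = 0.88 m² = 880,000 mm².
w² = 880,000/√2, so w ≈ 788.8 mm; long side = w√2 ≈ 1115.6 mm.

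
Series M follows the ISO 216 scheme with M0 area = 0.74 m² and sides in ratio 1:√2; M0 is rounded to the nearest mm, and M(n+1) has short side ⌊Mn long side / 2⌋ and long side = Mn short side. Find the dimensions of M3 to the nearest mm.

Let M0's short side be w mm. w · w√2 = 0.74 m² = 740,000 mm², so w ≈ 723.4 mm and w√2 ≈ 1023.0 mm → M0 = 723 × 1023 mm.
M1: ⌊1023/2⌋ × 723 = 511 × 723 mm
M2: ⌊723/2⌋ × 511 = 361 × 511 mm
M3: ⌊511/2⌋ × 361 = 255 × 361 mm

255 × 361 mm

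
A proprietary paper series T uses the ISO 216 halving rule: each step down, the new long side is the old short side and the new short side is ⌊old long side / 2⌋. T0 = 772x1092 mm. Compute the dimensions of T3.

T1: ⌊1092/2⌋ × 772 = 546 × 772 mm
T2: ⌊772/2⌋ × 546 = 386 × 546 mm
T3: ⌊546/2⌋ × 386 = 273 × 386 mm

273 × 386 mm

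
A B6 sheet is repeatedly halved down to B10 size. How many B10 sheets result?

B6 = 125 × 176 mm; B10 = 31 × 44 mm.
Each halving step doubles the count; 4 steps from B6 to B10.
2^4 = 16.

16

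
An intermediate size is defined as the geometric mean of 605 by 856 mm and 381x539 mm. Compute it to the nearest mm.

Short side: √(605 · 381) = √230505 ≈ 480.1 → 480 mm
Long side: √(856 · 539) = √461384 ≈ 679.3 → 679 mm

480 × 679 mm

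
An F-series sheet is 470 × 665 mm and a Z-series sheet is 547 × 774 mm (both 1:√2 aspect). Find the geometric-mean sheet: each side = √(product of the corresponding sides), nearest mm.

Short side: √(470 · 547) = √257090 ≈ 507.0 → 507 mm
Long side: √(665 · 774) = √514710 ≈ 717.4 → 717 mm

507 × 717 mm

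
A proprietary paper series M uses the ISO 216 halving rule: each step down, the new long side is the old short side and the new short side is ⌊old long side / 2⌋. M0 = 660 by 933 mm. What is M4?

165 × 233 mm

M1: ⌊933/2⌋ × 660 = 466 × 660 mm
M2: ⌊660/2⌋ × 466 = 330 × 466 mm
M3: ⌊466/2⌋ × 330 = 233 × 330 mm
M4: ⌊330/2⌋ × 233 = 165 × 233 mm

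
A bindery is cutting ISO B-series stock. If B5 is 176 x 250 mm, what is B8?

B6: ⌊250/2⌋ × 176 = 125 × 176 mm
B7: ⌊176/2⌋ × 125 = 88 × 125 mm
B8: ⌊125/2⌋ × 88 = 62 × 88 mm

62 × 88 mm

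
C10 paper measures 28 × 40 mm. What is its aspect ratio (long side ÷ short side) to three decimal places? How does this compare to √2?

40 / 28 = 1.429
ISO 216 targets √2 ≈ 1.414; the +0.014 deviation is from mm rounding.

1.429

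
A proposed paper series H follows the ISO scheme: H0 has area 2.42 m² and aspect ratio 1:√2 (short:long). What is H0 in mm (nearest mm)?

1308 × 1850 mm

Let the short side be w mm. Then w · w√2 = 2.42 m² = 2,420,000 mm².
w² = 2,420,000/√2, so w ≈ 1308.1 mm; long side = w√2 ≈ 1850.0 mm.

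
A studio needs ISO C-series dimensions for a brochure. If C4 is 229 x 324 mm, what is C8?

C5: ⌊324/2⌋ × 229 = 162 × 229 mm
C6: ⌊229/2⌋ × 162 = 114 × 162 mm
C7: ⌊162/2⌋ × 114 = 81 × 114 mm
C8: ⌊114/2⌋ × 81 = 57 × 81 mm

57 × 81 mm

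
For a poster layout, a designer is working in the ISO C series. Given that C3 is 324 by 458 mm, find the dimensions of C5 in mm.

C4: ⌊458/2⌋ × 324 = 229 × 324 mm
C5: ⌊324/2⌋ × 229 = 162 × 229 mm

162 × 229 mm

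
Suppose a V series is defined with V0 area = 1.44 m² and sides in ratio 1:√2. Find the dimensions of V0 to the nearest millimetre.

Let the short side be w mm. Then w · w√2 = 1.44 m² = 1,440,000 mm².
w² = 1,440,000/√2, so w ≈ 1009.1 mm; long side = w√2 ≈ 1427.0 mm.

1009 × 1427 mm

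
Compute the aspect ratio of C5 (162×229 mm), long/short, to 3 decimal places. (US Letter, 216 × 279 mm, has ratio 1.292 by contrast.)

1.414

229 / 162 = 1.414
Matches √2 ≈ 1.414 — the ISO 216 defining ratio.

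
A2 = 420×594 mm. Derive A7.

A3: ⌊594/2⌋ × 420 = 297 × 420 mm
A4: ⌊420/2⌋ × 297 = 210 × 297 mm
A5: ⌊297/2⌋ × 210 = 148 × 210 mm
A6: ⌊210/2⌋ × 148 = 105 × 148 mm
A7: ⌊148/2⌋ × 105 = 74 × 105 mm

74 × 105 mm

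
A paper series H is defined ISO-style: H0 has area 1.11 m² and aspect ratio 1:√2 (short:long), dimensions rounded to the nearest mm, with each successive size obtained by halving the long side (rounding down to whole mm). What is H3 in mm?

313 × 443 mm

Let H0's short side be w mm. w · w√2 = 1.11 m² = 1,110,000 mm², so w ≈ 885.9 mm and w√2 ≈ 1252.9 mm → H0 = 886 × 1253 mm.
H1: ⌊1253/2⌋ × 886 = 626 × 886 mm
H2: ⌊886/2⌋ × 626 = 443 × 626 mm
H3: ⌊626/2⌋ × 443 = 313 × 443 mm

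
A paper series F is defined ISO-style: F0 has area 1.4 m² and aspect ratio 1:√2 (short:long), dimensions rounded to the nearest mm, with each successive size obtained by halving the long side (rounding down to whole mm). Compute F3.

351 × 497 mm

Let F0's short side be w mm. w · w√2 = 1.4 m² = 1,400,000 mm², so w ≈ 995.0 mm and w√2 ≈ 1407.1 mm → F0 = 995 × 1407 mm.
F1: ⌊1407/2⌋ × 995 = 703 × 995 mm
F2: ⌊995/2⌋ × 703 = 497 × 703 mm
F3: ⌊703/2⌋ × 497 = 351 × 497 mm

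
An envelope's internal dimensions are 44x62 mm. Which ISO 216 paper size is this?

Aspect ratio 62/44 ≈ 1.409 — close to the ISO √2 ≈ 1.414.
In the B-series (B0 = 1000 × 1414 mm): B9 = 44 × 62 mm.

B9 (44 × 62 mm)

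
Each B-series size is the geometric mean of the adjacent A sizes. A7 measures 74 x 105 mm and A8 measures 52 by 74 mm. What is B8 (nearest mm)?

62 × 88 mm

Short side: √(74 · 52) = √3848 ≈ 62.0 → 62 mm
Long side: √(105 · 74) = √7770 ≈ 88.1 → 88 mm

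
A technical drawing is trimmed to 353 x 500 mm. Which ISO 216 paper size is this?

Aspect ratio 500/353 ≈ 1.416 — close to the ISO √2 ≈ 1.414.
In the B-series (B0 = 1000 × 1414 mm): B3 = 353 × 500 mm.

B3 (353 × 500 mm)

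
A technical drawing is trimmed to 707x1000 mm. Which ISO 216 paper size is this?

B1 (707 × 1000 mm)

Aspect ratio 1000/707 ≈ 1.414 — close to the ISO √2 ≈ 1.414.
In the B-series (B0 = 1000 × 1414 mm): B1 = 707 × 1000 mm.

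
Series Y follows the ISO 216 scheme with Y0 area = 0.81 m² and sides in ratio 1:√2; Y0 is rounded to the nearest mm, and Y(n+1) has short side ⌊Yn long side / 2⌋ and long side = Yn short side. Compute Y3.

Let Y0's short side be w mm. w · w√2 = 0.81 m² = 810,000 mm², so w ≈ 756.8 mm and w√2 ≈ 1070.3 mm → Y0 = 757 × 1070 mm.
Y1: ⌊1070/2⌋ × 757 = 535 × 757 mm
Y2: ⌊757/2⌋ × 535 = 378 × 535 mm
Y3: ⌊535/2⌋ × 378 = 267 × 378 mm

267 × 378 mm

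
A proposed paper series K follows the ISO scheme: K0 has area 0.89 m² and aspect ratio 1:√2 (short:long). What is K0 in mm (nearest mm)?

793 × 1122 mm

Let the short side be w mm. Then w · w√2 = 0.89 m² = 890,000 mm².
w² = 890,000/√2, so w ≈ 793.3 mm; long side = w√2 ≈ 1121.9 mm.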